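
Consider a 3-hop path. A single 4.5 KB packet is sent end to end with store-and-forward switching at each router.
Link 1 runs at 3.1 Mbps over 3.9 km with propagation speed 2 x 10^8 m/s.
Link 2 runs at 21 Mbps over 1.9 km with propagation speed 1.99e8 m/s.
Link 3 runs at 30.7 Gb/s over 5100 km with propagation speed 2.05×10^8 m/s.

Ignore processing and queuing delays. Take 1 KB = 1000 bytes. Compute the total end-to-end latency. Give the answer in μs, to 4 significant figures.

38240 μs

L = 36000 bits.
Transmission delays (L/R per hop): 11612.9, 1714.29, 1.17264 μs; sum = 13328.4 μs.
Propagation delays (d/s per hop): 19.5, 9.54774, 24878 μs; sum = 24907.1 μs.
End-to-end = 38240 μs.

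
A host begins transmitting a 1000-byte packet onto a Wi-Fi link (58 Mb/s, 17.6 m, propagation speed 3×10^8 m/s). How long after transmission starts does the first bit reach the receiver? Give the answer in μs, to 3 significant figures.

0.0587 μs

First bit experiences only propagation delay: d/s = 17.6/300000000 = 0.0587 μs.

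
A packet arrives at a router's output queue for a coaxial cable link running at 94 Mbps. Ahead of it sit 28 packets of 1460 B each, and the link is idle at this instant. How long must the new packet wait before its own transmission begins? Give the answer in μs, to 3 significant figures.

Each queued packet: L/R = 11680/94000000 = 124.255 μs.
28 queued → 3479.15 μs.
Queuing delay = 3480 μs.

3480 μs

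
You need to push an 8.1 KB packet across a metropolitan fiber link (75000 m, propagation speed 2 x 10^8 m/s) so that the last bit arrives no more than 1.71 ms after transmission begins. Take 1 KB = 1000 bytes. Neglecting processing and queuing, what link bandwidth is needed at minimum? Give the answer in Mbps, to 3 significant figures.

48.5 Mbps

L = 64800 bits.
Propagation delay = 75000 / 200000000 = 0.375 ms.
Transmission budget = 1.71 − 0.375 = 1.335 ms.
R ≥ L / t_tx = 64800 bits / 0.001335 s = 48.5 Mbps.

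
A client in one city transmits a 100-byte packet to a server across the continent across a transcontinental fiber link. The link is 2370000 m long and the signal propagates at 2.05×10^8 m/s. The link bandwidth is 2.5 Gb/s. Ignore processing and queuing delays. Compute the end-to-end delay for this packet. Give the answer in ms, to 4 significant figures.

L = 100 × 8 = 800 bits.
Transmission delay = L/R = 800 / 2500000000 = 0.00032 ms.
Propagation delay = d/s = 2370000 m / 2.05e+08 m/s = 11.561 ms.
Total = 11.56 ms.

11.56 ms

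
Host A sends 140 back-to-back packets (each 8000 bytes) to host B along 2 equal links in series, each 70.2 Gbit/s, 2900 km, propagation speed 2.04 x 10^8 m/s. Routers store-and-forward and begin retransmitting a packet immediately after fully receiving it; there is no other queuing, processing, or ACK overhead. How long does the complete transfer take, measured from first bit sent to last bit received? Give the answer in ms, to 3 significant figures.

28.6 ms

Per-hop transmission t_tx = L/R = 64000/70200000000 = 0.000911681 ms.
Per-hop propagation t_prop = 2900000/204000000 = 14.2157 ms.
Pipeline fill: first packet needs 2·t_tx to clear all hops; remaining 139 packets each add one t_tx.
Total = (2+140-1)·t_tx + 2·t_prop = 141·0.000911681 + 2·14.2157 = 28.6 ms.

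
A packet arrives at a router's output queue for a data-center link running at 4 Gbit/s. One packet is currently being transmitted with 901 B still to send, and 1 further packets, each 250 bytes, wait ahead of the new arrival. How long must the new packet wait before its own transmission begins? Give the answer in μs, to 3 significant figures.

2.30 μs

Each queued packet: L/R = 2000/4000000000 = 0.5 μs.
1 queued → 0.5 μs.
Plus remaining 7208 bits of current packet: 1.802 μs.
Queuing delay = 2.30 μs.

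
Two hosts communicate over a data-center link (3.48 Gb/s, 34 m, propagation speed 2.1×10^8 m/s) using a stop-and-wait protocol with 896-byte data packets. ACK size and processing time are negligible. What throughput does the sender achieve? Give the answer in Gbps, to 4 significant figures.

t_tx = L/R = 7168/3480000000 = 2.05977e-06 s.
t_prop = 34/210000000 = 1.61905e-07 s; RTT = 3.2381e-07 s.
Cycle = t_tx + RTT = 2.38358e-06 s.
Throughput = L / cycle = 7168 / 2.38358e-06 = 3.007 Gbps.

3.007 Gbps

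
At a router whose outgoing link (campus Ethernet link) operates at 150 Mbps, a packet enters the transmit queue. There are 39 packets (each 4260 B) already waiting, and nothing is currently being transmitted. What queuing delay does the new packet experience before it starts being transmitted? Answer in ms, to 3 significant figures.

8.86 ms

Each queued packet: L/R = 34080/150000000 = 0.2272 ms.
39 queued → 8.8608 ms.
Queuing delay = 8.86 ms.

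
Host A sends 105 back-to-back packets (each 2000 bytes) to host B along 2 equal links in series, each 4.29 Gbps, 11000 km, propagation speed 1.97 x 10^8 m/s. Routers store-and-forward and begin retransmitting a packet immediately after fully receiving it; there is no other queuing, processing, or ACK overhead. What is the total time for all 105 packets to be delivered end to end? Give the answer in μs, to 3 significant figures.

112000 μs

Per-hop transmission t_tx = L/R = 16000/4290000000 = 3.7296 μs.
Per-hop propagation t_prop = 11000000/197000000 = 55837.6 μs.
Pipeline fill: first packet needs 2·t_tx to clear all hops; remaining 104 packets each add one t_tx.
Total = (2+105-1)·t_tx + 2·t_prop = 106·3.7296 + 2·55837.6 = 112000 μs.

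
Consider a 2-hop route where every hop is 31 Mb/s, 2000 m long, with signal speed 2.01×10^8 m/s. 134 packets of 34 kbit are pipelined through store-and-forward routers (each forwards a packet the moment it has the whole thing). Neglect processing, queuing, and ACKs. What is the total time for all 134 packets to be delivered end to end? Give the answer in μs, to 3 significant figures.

Per-hop transmission t_tx = L/R = 34000/31000000 = 1096.77 μs.
Per-hop propagation t_prop = 2000/2.01e+08 = 9.95025 μs.
Pipeline fill: first packet needs 2·t_tx to clear all hops; remaining 133 packets each add one t_tx.
Total = (2+134-1)·t_tx + 2·t_prop = 135·1096.77 + 2·9.95025 = 148000 μs.

148000 μs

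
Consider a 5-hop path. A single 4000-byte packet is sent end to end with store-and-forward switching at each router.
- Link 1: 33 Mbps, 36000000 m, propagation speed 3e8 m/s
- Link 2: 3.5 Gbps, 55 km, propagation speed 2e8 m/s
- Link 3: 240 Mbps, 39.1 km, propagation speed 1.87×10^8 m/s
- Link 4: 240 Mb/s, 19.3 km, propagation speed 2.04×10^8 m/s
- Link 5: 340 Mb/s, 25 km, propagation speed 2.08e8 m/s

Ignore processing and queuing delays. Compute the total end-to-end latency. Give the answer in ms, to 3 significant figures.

122 ms

L = 4000 × 8 = 32000 bits.
Transmission delays (L/R per hop): 0.969697, 0.00914286, 0.133333, 0.133333, 0.0941176 ms; sum = 1.33962 ms.
Propagation delays (d/s per hop): 120, 0.275, 0.209091, 0.0946078, 0.120192 ms; sum = 120.699 ms.
End-to-end = 122 ms.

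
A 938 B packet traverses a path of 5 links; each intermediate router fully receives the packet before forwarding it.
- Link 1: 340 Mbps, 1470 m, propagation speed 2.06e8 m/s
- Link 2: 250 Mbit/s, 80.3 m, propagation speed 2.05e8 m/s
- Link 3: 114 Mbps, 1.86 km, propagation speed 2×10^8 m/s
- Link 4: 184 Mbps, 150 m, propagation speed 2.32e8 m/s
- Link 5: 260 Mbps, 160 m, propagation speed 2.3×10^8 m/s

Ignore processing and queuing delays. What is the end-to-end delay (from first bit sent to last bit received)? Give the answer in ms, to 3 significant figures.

L = 938 × 8 = 7504 bits.
Transmission delays (L/R per hop): 0.0220706, 0.030016, 0.0658246, 0.0407826, 0.0288615 ms; sum = 0.187555 ms.
Propagation delays (d/s per hop): 0.00713592, 0.000391707, 0.0093, 0.000646552, 0.000695652 ms; sum = 0.0181698 ms.
End-to-end = 0.206 ms.

0.206 ms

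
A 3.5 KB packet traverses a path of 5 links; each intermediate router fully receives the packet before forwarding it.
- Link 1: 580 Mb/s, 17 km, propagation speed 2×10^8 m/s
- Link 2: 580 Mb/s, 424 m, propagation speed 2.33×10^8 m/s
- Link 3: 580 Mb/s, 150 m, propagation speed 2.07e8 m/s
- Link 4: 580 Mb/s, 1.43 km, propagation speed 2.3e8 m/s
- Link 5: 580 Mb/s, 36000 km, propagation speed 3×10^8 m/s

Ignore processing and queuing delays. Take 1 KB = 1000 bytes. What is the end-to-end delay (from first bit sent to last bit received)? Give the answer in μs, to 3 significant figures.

120000 μs

L = 28000 bits.
Transmission delay per hop = L/R = 28000/580000000 = 48.2759 μs; 5 hops → 241.379 μs.
Propagation delays (d/s per hop): 85, 1.81974, 0.724638, 6.21739, 120000 μs; sum = 120094 μs.
End-to-end = 120000 μs.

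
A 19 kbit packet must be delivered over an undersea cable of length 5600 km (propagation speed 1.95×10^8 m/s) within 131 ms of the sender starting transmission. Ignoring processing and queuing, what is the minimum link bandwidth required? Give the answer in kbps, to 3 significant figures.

Propagation delay = 5600000 / 195000000 = 28.7179 ms.
Transmission budget = 131 − 28.7179 = 102.282 ms.
R ≥ L / t_tx = 19000 bits / 0.102282 s = 186 kbps.

186 kbps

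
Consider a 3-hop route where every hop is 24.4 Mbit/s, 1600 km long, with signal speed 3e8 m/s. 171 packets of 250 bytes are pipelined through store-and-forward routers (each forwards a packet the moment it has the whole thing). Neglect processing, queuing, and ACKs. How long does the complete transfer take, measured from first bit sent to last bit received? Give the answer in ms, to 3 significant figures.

30.2 ms

Per-hop transmission t_tx = L/R = 2000/24400000 = 0.0819672 ms.
Per-hop propagation t_prop = 1600000/300000000 = 5.33333 ms.
Pipeline fill: first packet needs 3·t_tx to clear all hops; remaining 170 packets each add one t_tx.
Total = (3+171-1)·t_tx + 3·t_prop = 173·0.0819672 + 3·5.33333 = 30.2 ms.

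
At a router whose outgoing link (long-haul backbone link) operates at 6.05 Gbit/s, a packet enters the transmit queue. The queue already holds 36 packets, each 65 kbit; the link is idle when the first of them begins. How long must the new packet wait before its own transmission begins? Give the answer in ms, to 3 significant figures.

0.387 ms

Each queued packet: L/R = 65000/6050000000 = 0.0107438 ms.
36 queued → 0.386777 ms.
Queuing delay = 0.387 ms.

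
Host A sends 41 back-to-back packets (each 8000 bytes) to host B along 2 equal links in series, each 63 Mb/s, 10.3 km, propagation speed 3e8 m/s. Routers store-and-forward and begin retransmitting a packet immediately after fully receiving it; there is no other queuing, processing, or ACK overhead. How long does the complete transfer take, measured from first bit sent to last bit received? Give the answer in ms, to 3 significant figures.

42.7 ms

Per-hop transmission t_tx = L/R = 64000/63000000 = 1.01587 ms.
Per-hop propagation t_prop = 10300/300000000 = 0.0343333 ms.
Pipeline fill: first packet needs 2·t_tx to clear all hops; remaining 40 packets each add one t_tx.
Total = (2+41-1)·t_tx + 2·t_prop = 42·1.01587 + 2·0.0343333 = 42.7 ms.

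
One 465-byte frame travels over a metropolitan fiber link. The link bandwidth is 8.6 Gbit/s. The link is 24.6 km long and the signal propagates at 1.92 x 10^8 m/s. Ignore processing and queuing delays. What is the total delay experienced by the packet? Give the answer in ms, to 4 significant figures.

0.1286 ms

L = 465 × 8 = 3720 bits.
Transmission delay = L/R = 3720 / 8600000000 = 0.000432558 ms.
Propagation delay = d/s = 24600 m / 192000000 m/s = 0.128125 ms.
Total = 0.1286 ms.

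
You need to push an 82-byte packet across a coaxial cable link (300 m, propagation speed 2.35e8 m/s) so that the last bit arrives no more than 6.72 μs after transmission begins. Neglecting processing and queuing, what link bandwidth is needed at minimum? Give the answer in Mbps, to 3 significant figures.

121 Mbps

L = 656 bits.
Propagation delay = 300 / 235000000 = 1.2766 μs.
Transmission budget = 6.72 − 1.2766 = 5.4434 μs.
R ≥ L / t_tx = 656 bits / 5.4434e-06 s = 121 Mbps.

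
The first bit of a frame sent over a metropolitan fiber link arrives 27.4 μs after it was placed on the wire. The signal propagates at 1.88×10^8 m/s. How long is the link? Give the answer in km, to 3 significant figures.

d = s × t_prop = 188000000 × 2.74e-05 = 5.15 km.

5.15 km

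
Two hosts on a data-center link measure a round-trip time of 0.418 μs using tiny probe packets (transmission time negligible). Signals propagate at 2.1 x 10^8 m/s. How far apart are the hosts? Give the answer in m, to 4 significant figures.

One-way propagation = RTT/2 = 0.209 μs.
d = s × t = 210000000 × 2.09e-07 = 43.89 m.

43.89 m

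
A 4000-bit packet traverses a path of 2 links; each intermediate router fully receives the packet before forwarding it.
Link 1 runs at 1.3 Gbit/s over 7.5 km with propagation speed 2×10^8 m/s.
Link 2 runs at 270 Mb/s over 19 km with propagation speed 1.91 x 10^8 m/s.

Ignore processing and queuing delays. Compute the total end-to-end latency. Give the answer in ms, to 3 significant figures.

0.155 ms

Transmission delays (L/R per hop): 0.00307692, 0.0148148 ms; sum = 0.0178917 ms.
Propagation delays (d/s per hop): 0.0375, 0.0994764 ms; sum = 0.136976 ms.
End-to-end = 0.155 ms.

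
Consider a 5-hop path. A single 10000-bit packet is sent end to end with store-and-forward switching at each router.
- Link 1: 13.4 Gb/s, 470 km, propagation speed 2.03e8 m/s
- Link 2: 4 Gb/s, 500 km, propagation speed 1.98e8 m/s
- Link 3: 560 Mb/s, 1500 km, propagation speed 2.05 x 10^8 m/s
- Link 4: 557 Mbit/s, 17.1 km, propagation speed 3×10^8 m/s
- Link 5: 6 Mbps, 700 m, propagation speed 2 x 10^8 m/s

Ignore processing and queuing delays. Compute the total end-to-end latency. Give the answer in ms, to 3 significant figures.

Transmission delays (L/R per hop): 0.000746269, 0.0025, 0.0178571, 0.0179533, 1.66667 ms; sum = 1.70572 ms.
Propagation delays (d/s per hop): 2.31527, 2.52525, 7.31707, 0.057, 0.0035 ms; sum = 12.2181 ms.
End-to-end = 13.9 ms.

13.9 ms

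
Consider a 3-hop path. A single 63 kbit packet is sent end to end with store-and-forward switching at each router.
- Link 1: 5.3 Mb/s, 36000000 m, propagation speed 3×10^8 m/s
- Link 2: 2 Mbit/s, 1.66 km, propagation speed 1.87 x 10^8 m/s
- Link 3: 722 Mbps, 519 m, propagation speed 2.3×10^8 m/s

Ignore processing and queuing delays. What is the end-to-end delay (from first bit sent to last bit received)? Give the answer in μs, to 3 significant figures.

L = 63000 bits.
Transmission delays (L/R per hop): 11886.8, 31500, 87.2576 μs; sum = 43474.1 μs.
Propagation delays (d/s per hop): 120000, 8.87701, 2.25652 μs; sum = 120011 μs.
End-to-end = 163000 μs.

163000 μs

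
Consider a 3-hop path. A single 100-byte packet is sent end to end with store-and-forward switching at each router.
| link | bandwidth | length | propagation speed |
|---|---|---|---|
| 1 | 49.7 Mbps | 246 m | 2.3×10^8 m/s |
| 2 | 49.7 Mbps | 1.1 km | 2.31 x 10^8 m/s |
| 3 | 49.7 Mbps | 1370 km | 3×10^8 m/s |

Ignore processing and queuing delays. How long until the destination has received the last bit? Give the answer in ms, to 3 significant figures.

L = 100 × 8 = 800 bits.
Transmission delay per hop = L/R = 800/49700000 = 0.0160966 ms; 3 hops → 0.0482897 ms.
Propagation delays (d/s per hop): 0.00106957, 0.0047619, 4.56667 ms; sum = 4.5725 ms.
End-to-end = 4.62 ms.

4.62 ms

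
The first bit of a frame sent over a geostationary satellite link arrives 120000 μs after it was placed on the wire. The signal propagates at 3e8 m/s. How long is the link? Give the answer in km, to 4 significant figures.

36000 km

d = s × t_prop = 300000000 × 0.12 = 36000 km.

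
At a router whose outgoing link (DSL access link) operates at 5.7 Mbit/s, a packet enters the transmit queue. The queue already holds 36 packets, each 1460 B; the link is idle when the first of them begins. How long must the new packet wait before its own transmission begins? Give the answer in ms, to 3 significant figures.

Each queued packet: L/R = 11680/5700000 = 2.04912 ms.
36 queued → 73.7684 ms.
Queuing delay = 73.8 ms.

73.8 ms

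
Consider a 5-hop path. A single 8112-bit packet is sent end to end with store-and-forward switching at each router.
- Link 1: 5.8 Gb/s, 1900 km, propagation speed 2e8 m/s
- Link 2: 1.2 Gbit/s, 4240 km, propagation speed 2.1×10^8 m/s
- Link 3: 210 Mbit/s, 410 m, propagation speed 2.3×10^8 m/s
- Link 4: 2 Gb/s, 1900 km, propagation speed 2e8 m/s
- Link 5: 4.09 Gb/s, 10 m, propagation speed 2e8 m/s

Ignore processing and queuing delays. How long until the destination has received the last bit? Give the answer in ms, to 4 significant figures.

Transmission delays (L/R per hop): 0.00139862, 0.00676, 0.0386286, 0.004056, 0.00198337 ms; sum = 0.0528266 ms.
Propagation delays (d/s per hop): 9.5, 20.1905, 0.00178261, 9.5, 5e-05 ms; sum = 39.1923 ms.
End-to-end = 39.25 ms.

39.25 ms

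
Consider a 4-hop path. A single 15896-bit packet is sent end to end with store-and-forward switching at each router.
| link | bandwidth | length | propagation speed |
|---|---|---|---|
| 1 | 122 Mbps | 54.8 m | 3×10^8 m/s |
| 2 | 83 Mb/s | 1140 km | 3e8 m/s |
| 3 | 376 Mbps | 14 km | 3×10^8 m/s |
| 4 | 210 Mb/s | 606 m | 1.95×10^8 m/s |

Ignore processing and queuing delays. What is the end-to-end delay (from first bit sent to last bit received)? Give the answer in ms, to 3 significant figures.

Transmission delays (L/R per hop): 0.130295, 0.191518, 0.0422766, 0.0756952 ms; sum = 0.439785 ms.
Propagation delays (d/s per hop): 0.000182667, 3.8, 0.0466667, 0.00310769 ms; sum = 3.84996 ms.
End-to-end = 4.29 ms.

4.29 ms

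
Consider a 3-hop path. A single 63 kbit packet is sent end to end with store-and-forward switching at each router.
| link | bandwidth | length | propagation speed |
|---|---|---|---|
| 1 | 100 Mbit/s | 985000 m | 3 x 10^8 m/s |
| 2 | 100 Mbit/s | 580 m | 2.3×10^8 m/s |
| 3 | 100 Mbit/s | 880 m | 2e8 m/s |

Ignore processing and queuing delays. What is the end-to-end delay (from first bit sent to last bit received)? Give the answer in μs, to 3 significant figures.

L = 63000 bits.
Transmission delay per hop = L/R = 63000/100000000 = 630 μs; 3 hops → 1890 μs.
Propagation delays (d/s per hop): 3283.33, 2.52174, 4.4 μs; sum = 3290.26 μs.
End-to-end = 5180 μs.

5180 μs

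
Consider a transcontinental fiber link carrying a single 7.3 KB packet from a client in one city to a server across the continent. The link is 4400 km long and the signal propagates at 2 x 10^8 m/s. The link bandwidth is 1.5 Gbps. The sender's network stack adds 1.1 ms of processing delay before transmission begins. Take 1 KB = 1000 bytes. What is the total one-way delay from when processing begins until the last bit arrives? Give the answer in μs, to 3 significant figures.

L = 58400 bits.
Transmission delay = L/R = 58400 / 1500000000 = 38.9333 μs.
Propagation delay = d/s = 4400000 m / 200000000 m/s = 22000 μs.
Plus processing delay 1.1 ms = 1100 μs.
Total = 23100 μs.

23100 μs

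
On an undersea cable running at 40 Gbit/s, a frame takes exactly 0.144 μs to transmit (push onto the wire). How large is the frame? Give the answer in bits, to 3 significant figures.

5760 bits

L = R × t_tx = 40000000000 b/s × 1.44e-07 s = 5760 bits.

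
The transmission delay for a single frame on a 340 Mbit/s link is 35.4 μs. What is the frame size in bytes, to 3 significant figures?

L = R × t_tx = 340000000 b/s × 3.54e-05 s = 12036 bits.
In bytes: 12036 / 8 = 1500 bytes.

1500 bytes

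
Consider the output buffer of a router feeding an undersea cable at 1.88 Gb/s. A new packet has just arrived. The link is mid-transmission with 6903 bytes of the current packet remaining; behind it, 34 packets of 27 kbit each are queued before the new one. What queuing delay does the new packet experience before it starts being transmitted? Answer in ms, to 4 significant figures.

Each queued packet: L/R = 27000/1880000000 = 0.0143617 ms.
34 queued → 0.488298 ms.
Plus remaining 55224 bits of current packet: 0.0293745 ms.
Queuing delay = 0.5177 ms.

0.5177 ms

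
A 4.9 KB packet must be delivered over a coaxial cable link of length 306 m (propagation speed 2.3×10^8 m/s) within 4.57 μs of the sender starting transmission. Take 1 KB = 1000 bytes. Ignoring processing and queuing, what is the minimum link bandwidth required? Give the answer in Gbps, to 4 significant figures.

L = 39200 bits.
Propagation delay = 306 / 2.3e+08 = 1.33043 μs.
Transmission budget = 4.57 − 1.33043 = 3.23957 μs.
R ≥ L / t_tx = 39200 bits / 3.23957e-06 s = 12.10 Gbps.

12.10 Gbps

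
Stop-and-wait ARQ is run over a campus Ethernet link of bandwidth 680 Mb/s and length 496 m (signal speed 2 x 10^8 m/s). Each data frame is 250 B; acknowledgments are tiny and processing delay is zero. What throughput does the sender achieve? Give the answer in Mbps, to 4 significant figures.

t_tx = L/R = 2000/680000000 = 2.94118e-06 s.
t_prop = 496/200000000 = 2.48e-06 s; RTT = 4.96e-06 s.
Cycle = t_tx + RTT = 7.90118e-06 s.
Throughput = L / cycle = 2000 / 7.90118e-06 = 253.1 Mbps.

253.1 Mbps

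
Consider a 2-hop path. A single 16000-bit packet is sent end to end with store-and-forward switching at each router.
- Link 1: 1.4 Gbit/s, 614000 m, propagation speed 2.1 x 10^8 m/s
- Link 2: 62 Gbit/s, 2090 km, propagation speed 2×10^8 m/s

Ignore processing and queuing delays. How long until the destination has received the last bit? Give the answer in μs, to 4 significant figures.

13390 μs

Transmission delays (L/R per hop): 11.4286, 0.258065 μs; sum = 11.6866 μs.
Propagation delays (d/s per hop): 2923.81, 10450 μs; sum = 13373.8 μs.
End-to-end = 13390 μs.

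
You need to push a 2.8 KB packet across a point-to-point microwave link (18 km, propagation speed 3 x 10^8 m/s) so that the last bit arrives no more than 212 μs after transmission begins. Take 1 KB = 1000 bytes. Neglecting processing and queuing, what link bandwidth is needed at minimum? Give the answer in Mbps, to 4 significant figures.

147.4 Mbps

L = 22400 bits.
Propagation delay = 18000 / 300000000 = 60 μs.
Transmission budget = 212 − 60 = 152 μs.
R ≥ L / t_tx = 22400 bits / 0.000152 s = 147.4 Mbps.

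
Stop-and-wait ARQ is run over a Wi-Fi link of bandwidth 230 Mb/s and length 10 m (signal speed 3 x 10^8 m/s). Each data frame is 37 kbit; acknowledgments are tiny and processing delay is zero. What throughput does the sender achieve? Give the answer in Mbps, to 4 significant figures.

t_tx = L/R = 37000/230000000 = 0.00016087 s.
t_prop = 10/300000000 = 3.33333e-08 s; RTT = 6.66667e-08 s.
Cycle = t_tx + RTT = 0.000160936 s.
Throughput = L / cycle = 37000 / 0.000160936 = 229.9 Mbps.

229.9 Mbps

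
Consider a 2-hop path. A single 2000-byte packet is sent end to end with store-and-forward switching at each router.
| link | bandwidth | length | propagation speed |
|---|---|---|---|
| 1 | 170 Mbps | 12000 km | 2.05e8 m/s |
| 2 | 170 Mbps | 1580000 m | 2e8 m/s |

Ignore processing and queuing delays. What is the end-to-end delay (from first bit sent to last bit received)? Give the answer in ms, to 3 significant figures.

66.6 ms

L = 2000 × 8 = 16000 bits.
Transmission delay per hop = L/R = 16000/170000000 = 0.0941176 ms; 2 hops → 0.188235 ms.
Propagation delays (d/s per hop): 58.5366, 7.9 ms; sum = 66.4366 ms.
End-to-end = 66.6 ms.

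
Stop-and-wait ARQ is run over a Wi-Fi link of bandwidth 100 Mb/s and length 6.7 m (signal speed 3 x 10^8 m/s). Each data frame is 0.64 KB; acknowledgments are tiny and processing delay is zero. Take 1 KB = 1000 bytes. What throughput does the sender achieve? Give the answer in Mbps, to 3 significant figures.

99.9 Mbps

t_tx = L/R = 5120/100000000 = 5.12e-05 s.
t_prop = 6.7/300000000 = 2.23333e-08 s; RTT = 4.46667e-08 s.
Cycle = t_tx + RTT = 5.12447e-05 s.
Throughput = L / cycle = 5120 / 5.12447e-05 = 99.9 Mbps.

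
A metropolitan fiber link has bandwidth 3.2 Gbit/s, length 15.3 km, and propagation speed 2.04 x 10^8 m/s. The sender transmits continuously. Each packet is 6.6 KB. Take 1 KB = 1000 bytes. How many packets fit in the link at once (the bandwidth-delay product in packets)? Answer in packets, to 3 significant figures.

4.55 packets

Propagation delay = 15300 / 204000000 = 7.5e-05 s.
BDP = R × t_prop = 3200000000 × 7.5e-05 = 240000 bits.
In packets of 52800 bits: 4.55 packets.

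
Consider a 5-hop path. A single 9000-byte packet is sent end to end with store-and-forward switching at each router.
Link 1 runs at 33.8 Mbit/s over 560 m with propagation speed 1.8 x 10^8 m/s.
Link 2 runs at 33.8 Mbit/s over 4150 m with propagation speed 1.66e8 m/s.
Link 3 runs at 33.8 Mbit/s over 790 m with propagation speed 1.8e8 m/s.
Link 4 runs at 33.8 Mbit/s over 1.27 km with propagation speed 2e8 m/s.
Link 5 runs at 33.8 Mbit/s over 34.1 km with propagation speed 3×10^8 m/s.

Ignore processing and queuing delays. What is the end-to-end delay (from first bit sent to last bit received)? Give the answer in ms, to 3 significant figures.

L = 9000 × 8 = 72000 bits.
Transmission delay per hop = L/R = 72000/33800000 = 2.13018 ms; 5 hops → 10.6509 ms.
Propagation delays (d/s per hop): 0.00311111, 0.025, 0.00438889, 0.00635, 0.113667 ms; sum = 0.152517 ms.
End-to-end = 10.8 ms.

10.8 ms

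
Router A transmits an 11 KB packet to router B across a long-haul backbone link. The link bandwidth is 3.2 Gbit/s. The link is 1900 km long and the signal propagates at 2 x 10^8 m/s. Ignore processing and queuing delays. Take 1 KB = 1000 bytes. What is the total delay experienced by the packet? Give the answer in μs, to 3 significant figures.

L = 88000 bits.
Transmission delay = L/R = 88000 / 3200000000 = 27.5 μs.
Propagation delay = d/s = 1900000 m / 200000000 m/s = 9500 μs.
Total = 9530 μs.

9530 μs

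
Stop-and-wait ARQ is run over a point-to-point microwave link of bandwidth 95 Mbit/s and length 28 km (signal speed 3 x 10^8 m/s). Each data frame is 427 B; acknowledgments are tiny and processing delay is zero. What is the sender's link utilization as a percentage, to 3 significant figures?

t_tx = L/R = 3416/95000000 = 3.59579e-05 s.
t_prop = 28000/300000000 = 9.33333e-05 s; RTT = 0.000186667 s.
Cycle = t_tx + RTT = 0.000222625 s.
Utilization = t_tx / cycle = 3.59579e-05/0.000222625 = 16.2 %.

16.2 %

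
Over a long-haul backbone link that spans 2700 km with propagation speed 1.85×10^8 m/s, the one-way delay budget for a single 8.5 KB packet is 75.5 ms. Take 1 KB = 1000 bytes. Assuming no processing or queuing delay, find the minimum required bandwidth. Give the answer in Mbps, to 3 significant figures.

1.12 Mbps

L = 68000 bits.
Propagation delay = 2700000 / 185000000 = 14.5946 ms.
Transmission budget = 75.5 − 14.5946 = 60.9054 ms.
R ≥ L / t_tx = 68000 bits / 0.0609054 s = 1.12 Mbps.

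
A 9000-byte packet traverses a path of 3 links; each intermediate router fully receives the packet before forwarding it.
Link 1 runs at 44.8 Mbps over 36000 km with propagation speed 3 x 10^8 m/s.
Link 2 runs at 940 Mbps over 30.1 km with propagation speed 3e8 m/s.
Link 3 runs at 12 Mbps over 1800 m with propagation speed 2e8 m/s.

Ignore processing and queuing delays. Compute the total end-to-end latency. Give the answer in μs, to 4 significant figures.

127800 μs

L = 9000 × 8 = 72000 bits.
Transmission delays (L/R per hop): 1607.14, 76.5957, 6000 μs; sum = 7683.74 μs.
Propagation delays (d/s per hop): 120000, 100.333, 9 μs; sum = 120109 μs.
End-to-end = 127800 μs.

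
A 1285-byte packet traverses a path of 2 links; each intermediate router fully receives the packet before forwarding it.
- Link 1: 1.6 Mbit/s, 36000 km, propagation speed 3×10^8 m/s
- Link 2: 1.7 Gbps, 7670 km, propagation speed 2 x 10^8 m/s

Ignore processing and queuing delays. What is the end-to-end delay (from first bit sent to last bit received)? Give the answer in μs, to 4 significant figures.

L = 1285 × 8 = 10280 bits.
Transmission delays (L/R per hop): 6425, 6.04706 μs; sum = 6431.05 μs.
Propagation delays (d/s per hop): 120000, 38350 μs; sum = 158350 μs.
End-to-end = 164800 μs.

164800 μs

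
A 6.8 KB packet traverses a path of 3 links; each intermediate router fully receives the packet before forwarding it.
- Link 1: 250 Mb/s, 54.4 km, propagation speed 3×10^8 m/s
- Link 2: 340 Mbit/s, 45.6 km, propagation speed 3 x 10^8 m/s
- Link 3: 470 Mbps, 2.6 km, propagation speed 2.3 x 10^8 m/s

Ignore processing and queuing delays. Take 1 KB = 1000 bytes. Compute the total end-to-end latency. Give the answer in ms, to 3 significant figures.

L = 54400 bits.
Transmission delays (L/R per hop): 0.2176, 0.16, 0.115745 ms; sum = 0.493345 ms.
Propagation delays (d/s per hop): 0.181333, 0.152, 0.0113043 ms; sum = 0.344638 ms.
End-to-end = 0.838 ms.

0.838 ms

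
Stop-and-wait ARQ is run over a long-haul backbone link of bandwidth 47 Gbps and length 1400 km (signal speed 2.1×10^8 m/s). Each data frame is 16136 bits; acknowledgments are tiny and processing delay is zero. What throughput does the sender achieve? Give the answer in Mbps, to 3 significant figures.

1.21 Mbps

t_tx = L/R = 16136/47000000000 = 3.43319e-07 s.
t_prop = 1400000/210000000 = 0.00666667 s; RTT = 0.0133333 s.
Cycle = t_tx + RTT = 0.0133337 s.
Throughput = L / cycle = 16136 / 0.0133337 = 1.21 Mbps.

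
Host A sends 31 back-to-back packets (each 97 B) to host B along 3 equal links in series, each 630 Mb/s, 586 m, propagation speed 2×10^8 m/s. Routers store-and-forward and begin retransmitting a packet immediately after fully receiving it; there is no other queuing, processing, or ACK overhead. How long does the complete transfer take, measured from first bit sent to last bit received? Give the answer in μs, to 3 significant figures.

49.4 μs

Per-hop transmission t_tx = L/R = 776/630000000 = 1.23175 μs.
Per-hop propagation t_prop = 586/200000000 = 2.93 μs.
Pipeline fill: first packet needs 3·t_tx to clear all hops; remaining 30 packets each add one t_tx.
Total = (3+31-1)·t_tx + 3·t_prop = 33·1.23175 + 3·2.93 = 49.4 μs.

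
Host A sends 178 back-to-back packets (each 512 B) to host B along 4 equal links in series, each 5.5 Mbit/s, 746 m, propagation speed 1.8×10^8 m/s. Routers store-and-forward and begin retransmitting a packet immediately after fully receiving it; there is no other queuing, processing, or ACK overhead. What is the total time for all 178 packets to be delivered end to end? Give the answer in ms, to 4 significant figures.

134.8 ms

Per-hop transmission t_tx = L/R = 4096/5500000 = 0.744727 ms.
Per-hop propagation t_prop = 746/180000000 = 0.00414444 ms.
Pipeline fill: first packet needs 4·t_tx to clear all hops; remaining 177 packets each add one t_tx.
Total = (4+178-1)·t_tx + 4·t_prop = 181·0.744727 + 4·0.00414444 = 134.8 ms.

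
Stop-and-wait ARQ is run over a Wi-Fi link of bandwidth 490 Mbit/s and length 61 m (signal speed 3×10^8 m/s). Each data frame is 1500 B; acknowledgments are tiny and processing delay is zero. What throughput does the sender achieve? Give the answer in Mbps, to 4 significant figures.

t_tx = L/R = 12000/490000000 = 2.44898e-05 s.
t_prop = 61/300000000 = 2.03333e-07 s; RTT = 4.06667e-07 s.
Cycle = t_tx + RTT = 2.48965e-05 s.
Throughput = L / cycle = 12000 / 2.48965e-05 = 482.0 Mbps.

482.0 Mbps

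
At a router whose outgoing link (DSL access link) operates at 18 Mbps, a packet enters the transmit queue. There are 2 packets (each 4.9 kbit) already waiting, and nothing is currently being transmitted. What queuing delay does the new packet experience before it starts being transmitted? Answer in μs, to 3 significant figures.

544 μs

Each queued packet: L/R = 4900/18000000 = 272.222 μs.
2 queued → 544.444 μs.
Queuing delay = 544 μs.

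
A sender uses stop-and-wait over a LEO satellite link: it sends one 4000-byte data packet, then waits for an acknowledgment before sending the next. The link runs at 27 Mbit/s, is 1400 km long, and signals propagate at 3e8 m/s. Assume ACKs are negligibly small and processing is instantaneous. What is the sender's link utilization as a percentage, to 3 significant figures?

t_tx = L/R = 32000/27000000 = 0.00118519 s.
t_prop = 1400000/300000000 = 0.00466667 s; RTT = 0.00933333 s.
Cycle = t_tx + RTT = 0.0105185 s.
Utilization = t_tx / cycle = 0.00118519/0.0105185 = 11.3 %.

11.3 %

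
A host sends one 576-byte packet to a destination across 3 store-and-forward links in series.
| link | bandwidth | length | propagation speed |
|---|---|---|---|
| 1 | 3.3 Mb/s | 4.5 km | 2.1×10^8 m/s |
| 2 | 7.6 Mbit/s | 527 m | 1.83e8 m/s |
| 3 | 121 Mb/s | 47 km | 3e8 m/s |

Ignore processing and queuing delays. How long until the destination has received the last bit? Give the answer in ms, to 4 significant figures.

2.222 ms

L = 576 × 8 = 4608 bits.
Transmission delays (L/R per hop): 1.39636, 0.606316, 0.0380826 ms; sum = 2.04076 ms.
Propagation delays (d/s per hop): 0.0214286, 0.00287978, 0.156667 ms; sum = 0.180975 ms.
End-to-end = 2.222 ms.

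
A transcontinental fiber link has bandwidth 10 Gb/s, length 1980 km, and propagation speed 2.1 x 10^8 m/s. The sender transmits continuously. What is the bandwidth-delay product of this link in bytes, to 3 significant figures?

Propagation delay = 1980000 / 210000000 = 0.00942857 s.
BDP = R × t_prop = 10000000000 × 0.00942857 = 94285700 bits.
In bytes: 94285700/8 = 11800000 bytes.

11800000 bytes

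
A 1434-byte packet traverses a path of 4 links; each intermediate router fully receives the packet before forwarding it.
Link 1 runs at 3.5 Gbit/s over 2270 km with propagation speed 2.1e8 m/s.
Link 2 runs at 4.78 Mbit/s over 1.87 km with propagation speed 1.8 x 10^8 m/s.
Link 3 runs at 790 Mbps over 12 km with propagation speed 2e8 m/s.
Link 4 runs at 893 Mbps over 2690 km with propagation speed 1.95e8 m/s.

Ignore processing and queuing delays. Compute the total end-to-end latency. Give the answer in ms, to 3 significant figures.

L = 1434 × 8 = 11472 bits.
Transmission delays (L/R per hop): 0.00327771, 2.4, 0.0145215, 0.0128466 ms; sum = 2.43065 ms.
Propagation delays (d/s per hop): 10.8095, 0.0103889, 0.06, 13.7949 ms; sum = 24.6748 ms.
End-to-end = 27.1 ms.

27.1 ms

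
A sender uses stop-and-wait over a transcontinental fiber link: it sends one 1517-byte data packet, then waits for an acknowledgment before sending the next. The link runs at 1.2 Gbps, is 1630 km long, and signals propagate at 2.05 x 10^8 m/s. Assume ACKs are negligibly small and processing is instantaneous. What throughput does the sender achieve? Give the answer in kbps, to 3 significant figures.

763 kbps

t_tx = L/R = 12136/1200000000 = 1.01133e-05 s.
t_prop = 1630000/2.05e+08 = 0.00795122 s; RTT = 0.0159024 s.
Cycle = t_tx + RTT = 0.0159126 s.
Throughput = L / cycle = 12136 / 0.0159126 = 763 kbps.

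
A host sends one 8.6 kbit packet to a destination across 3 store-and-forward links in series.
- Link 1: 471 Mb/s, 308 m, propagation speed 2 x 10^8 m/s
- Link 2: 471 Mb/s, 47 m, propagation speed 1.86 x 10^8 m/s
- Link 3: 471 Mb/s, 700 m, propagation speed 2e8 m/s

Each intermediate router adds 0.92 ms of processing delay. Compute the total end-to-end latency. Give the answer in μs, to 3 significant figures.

1900 μs

L = 8600 bits.
Transmission delay per hop = L/R = 8600/471000000 = 18.259 μs; 3 hops → 54.7771 μs.
Propagation delays (d/s per hop): 1.54, 0.252688, 3.5 μs; sum = 5.29269 μs.
Processing at 2 router(s): 2 × 0.92 ms = 1840 μs.
End-to-end = 1900 μs.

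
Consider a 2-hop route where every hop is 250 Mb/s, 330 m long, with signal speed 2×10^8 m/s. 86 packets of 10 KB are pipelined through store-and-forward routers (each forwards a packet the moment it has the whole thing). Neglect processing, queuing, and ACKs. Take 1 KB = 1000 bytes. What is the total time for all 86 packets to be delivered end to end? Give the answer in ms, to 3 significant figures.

27.8 ms

Per-hop transmission t_tx = L/R = 80000/250000000 = 0.32 ms.
Per-hop propagation t_prop = 330/200000000 = 0.00165 ms.
Pipeline fill: first packet needs 2·t_tx to clear all hops; remaining 85 packets each add one t_tx.
Total = (2+86-1)·t_tx + 2·t_prop = 87·0.32 + 2·0.00165 = 27.8 ms.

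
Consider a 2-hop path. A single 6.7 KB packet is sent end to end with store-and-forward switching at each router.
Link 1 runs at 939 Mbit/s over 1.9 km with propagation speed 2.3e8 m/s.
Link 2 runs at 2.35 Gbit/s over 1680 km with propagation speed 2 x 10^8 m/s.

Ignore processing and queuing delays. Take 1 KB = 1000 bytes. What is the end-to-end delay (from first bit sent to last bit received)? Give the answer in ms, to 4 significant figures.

L = 53600 bits.
Transmission delays (L/R per hop): 0.057082, 0.0228085 ms; sum = 0.0798905 ms.
Propagation delays (d/s per hop): 0.00826087, 8.4 ms; sum = 8.40826 ms.
End-to-end = 8.488 ms.

8.488 ms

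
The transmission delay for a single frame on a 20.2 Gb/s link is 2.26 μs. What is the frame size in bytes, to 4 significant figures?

5707 bytes

L = R × t_tx = 20200000000 b/s × 2.26e-06 s = 45652 bits.
In bytes: 45652 / 8 = 5707 bytes.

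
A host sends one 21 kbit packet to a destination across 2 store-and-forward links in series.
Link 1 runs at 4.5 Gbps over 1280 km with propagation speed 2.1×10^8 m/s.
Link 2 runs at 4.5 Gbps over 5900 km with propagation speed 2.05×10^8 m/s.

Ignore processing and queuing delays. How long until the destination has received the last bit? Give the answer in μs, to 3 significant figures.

L = 21000 bits.
Transmission delay per hop = L/R = 21000/4500000000 = 4.66667 μs; 2 hops → 9.33333 μs.
Propagation delays (d/s per hop): 6095.24, 28780.5 μs; sum = 34875.7 μs.
End-to-end = 34900 μs.

34900 μs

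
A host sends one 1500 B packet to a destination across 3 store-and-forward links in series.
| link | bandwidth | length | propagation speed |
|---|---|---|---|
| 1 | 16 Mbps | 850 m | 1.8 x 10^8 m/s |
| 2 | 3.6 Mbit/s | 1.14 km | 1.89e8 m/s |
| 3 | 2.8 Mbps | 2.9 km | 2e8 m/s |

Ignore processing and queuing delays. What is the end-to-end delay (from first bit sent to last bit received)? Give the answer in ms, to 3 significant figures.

8.39 ms

L = 1500 × 8 = 12000 bits.
Transmission delays (L/R per hop): 0.75, 3.33333, 4.28571 ms; sum = 8.36905 ms.
Propagation delays (d/s per hop): 0.00472222, 0.00603175, 0.0145 ms; sum = 0.025254 ms.
End-to-end = 8.39 ms.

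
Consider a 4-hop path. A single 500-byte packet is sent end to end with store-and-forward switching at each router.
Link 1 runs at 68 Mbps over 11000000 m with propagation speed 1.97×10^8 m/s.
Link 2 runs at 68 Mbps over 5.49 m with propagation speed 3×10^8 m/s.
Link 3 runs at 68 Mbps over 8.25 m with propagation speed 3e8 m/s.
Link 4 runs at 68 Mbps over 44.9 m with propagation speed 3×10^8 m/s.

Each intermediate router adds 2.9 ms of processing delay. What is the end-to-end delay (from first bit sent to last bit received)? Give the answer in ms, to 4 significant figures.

64.77 ms

L = 500 × 8 = 4000 bits.
Transmission delay per hop = L/R = 4000/68000000 = 0.0588235 ms; 4 hops → 0.235294 ms.
Propagation delays (d/s per hop): 55.8376, 1.83e-05, 2.75e-05, 0.000149667 ms; sum = 55.8378 ms.
Processing at 3 router(s): 3 × 2.9 ms = 8.7 ms.
End-to-end = 64.77 ms.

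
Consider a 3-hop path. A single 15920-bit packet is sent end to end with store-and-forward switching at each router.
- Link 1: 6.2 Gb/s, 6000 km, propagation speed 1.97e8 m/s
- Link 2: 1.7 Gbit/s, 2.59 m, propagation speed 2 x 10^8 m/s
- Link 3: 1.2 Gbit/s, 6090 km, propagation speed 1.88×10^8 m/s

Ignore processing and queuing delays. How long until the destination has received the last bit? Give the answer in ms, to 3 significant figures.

Transmission delays (L/R per hop): 0.00256774, 0.00936471, 0.0132667 ms; sum = 0.0251991 ms.
Propagation delays (d/s per hop): 30.4569, 1.295e-05, 32.3936 ms; sum = 62.8505 ms.
End-to-end = 62.9 ms.

62.9 ms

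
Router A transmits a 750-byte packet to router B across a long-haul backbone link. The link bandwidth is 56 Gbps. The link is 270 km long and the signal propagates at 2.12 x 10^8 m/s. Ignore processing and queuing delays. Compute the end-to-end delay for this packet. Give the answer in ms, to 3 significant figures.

1.27 ms

L = 750 × 8 = 6000 bits.
Transmission delay = L/R = 6000 / 56000000000 = 0.000107143 ms.
Propagation delay = d/s = 270000 m / 212000000 m/s = 1.27358 ms.
Total = 1.27 ms.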